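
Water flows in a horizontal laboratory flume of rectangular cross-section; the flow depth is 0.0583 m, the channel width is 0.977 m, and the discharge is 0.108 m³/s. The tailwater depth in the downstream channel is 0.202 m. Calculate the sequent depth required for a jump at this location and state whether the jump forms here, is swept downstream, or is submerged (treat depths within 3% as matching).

q = Q/b = 0.108/0.977 = 0.111 m²/s; V₁ = q/y₁ = 1.90 m/s. Fr₁ = V₁/√(g·y₁) = 2.51.
Sequent-depth ratio: y₂/y₁ = ½[√(1 + 8Fr₁²) − 1] = ½[√51.29 − 1] = 3.08.
y₂ = 3.08 × 0.0583 = 0.180 m.
Tailwater y_tw = 0.202 m: y_tw > y₂, so the jump is submerged.

y₂ = 0.180 m; the jump is submerged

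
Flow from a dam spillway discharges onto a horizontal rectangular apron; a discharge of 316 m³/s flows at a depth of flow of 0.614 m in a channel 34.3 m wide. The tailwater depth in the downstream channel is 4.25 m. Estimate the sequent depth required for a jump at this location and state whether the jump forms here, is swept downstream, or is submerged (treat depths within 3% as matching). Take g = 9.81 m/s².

y₂ = 5.01 m; the jump is swept downstream

q = Q/b = 316/34.3 = 9.21 m²/s; V₁ = q/y₁ = 15.0 m/s. Fr₁ = V₁/√(g·y₁) = 6.11.
Bélanger equation: y₂/y₁ = ½[√(1 + 8Fr₁²) − 1] = ½[√300.0 − 1] = 8.16.
y₂ = 8.16 × 0.614 = 5.01 m.
Tailwater y_tw = 4.25 m: y_tw < y₂, so the jump is swept downstream.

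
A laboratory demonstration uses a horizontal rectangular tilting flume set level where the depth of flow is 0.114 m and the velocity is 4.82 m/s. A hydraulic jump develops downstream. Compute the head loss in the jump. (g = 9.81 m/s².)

ΔE = 0.585 m

Fr₁ = V₁/√(g·y₁) = 4.82/√(9.81×0.114) = 4.56.
Conjugate-depth relation: y₂/y₁ = ½[√(1 + 8Fr₁²) − 1] = ½[√167.2 − 1] = 5.97.
y₂ = 5.97 × 0.114 = 0.680 m.
q = V₁·y₁ = 4.82 × 0.114 = 0.549 m²/s. V₂ = q/y₂ = 0.549/0.680 = 0.808 m/s. E₁ = y₁ + V₁²/2g = 1.30 m; E₂ = y₂ + V₂²/2g = 0.713 m. ΔE = E₁ − E₂ = 0.585 m.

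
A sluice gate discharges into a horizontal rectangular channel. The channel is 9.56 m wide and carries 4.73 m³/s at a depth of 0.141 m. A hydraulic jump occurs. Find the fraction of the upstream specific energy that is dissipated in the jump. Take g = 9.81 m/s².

ΔE/E₁ = 0.254 (25.4%)

q = Q/b = 4.73/9.56 = 0.495 m²/s; V₁ = q/y₁ = 3.51 m/s. Fr₁ = V₁/√(g·y₁) = 2.98.
From the momentum equation for a rectangular channel, y₂/y₁ = ½[√(1 + 8Fr₁²) − 1] = ½[√72.21 − 1] = 3.75.
y₂ = 3.75 × 0.141 = 0.529 m.
E₁ = y₁ + V₁²/2g = 0.769 m. ΔE = (y₂ − y₁)³/(4y₁y₂) = 0.195 m. ΔE/E₁ = 0.195/0.769 = 0.254.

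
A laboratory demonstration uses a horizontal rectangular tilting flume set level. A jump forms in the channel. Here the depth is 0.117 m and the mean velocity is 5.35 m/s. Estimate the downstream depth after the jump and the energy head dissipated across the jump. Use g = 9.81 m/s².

Fr₁ = V₁/√(g·y₁) = 5.35/√(9.81×0.117) = 4.99.
From the momentum equation for a rectangular channel, y₂/y₁ = ½[√(1 + 8Fr₁²) − 1] = ½[√200.5 − 1] = 6.58.
y₂ = 6.58 × 0.117 = 0.770 m.
q = V₁·y₁ = 5.35 × 0.117 = 0.626 m²/s. V₂ = q/y₂ = 0.626/0.770 = 0.813 m/s. E₁ = y₁ + V₁²/2g = 1.58 m; E₂ = y₂ + V₂²/2g = 0.804 m. ΔE = E₁ − E₂ = 0.772 m.

y₂ = 0.770 m; ΔE = 0.772 m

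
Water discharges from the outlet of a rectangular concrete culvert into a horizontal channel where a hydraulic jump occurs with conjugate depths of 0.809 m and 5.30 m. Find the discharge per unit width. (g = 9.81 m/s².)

For a rectangular channel the momentum equation gives q² = ½·g·y₁·y₂·(y₁ + y₂) = ½×9.81×0.809×5.30×6.11 = 128.
q = √128 = 11.3 m²/s.

q = 11.3 m²/s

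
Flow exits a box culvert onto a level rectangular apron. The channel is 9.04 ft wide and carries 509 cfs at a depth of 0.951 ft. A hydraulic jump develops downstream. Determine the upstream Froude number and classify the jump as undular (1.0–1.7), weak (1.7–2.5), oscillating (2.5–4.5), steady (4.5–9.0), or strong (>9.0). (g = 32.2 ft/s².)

q = Q/b = 509/9.04 = 56.3 ft²/s; V₁ = q/y₁ = 59.2 ft/s. Fr₁ = V₁/√(g·y₁) = 10.7.
Fr₁ = 10.7 lies in the strong range.

Fr₁ = 10.7; strong jump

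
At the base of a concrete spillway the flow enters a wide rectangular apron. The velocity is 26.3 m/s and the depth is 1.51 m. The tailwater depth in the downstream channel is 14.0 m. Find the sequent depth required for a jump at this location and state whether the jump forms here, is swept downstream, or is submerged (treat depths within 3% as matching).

Fr₁ = V₁/√(g·y₁) = 26.3/√(9.81×1.51) = 6.83.
By Bélanger, y₂/y₁ = ½[√(1 + 8Fr₁²) − 1] = ½[√374.6 − 1] = 9.18.
y₂ = 9.18 × 1.51 = 13.9 m.
Tailwater y_tw = 14.0 m: y_tw ≈ y₂, so the jump forms here.

y₂ = 13.9 m; the jump forms here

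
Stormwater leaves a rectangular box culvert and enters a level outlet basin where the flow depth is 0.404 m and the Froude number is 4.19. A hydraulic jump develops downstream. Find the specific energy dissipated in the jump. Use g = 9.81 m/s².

ΔE = 1.63 m

Fr₁ = 4.19 (given).
By Bélanger, y₂/y₁ = ½[√(1 + 8Fr₁²) − 1] = ½[√141.4 − 1] = 5.45.
y₂ = 5.45 × 0.404 = 2.20 m.
V₁ = Fr₁·√(g·y₁) = 4.19×√(9.81×0.404) = 8.34 m/s; q = V₁·y₁ = 3.37 m²/s. V₂ = q/y₂ = 3.37/2.20 = 1.53 m/s. E₁ = y₁ + V₁²/2g = 3.95 m; E₂ = y₂ + V₂²/2g = 2.32 m. ΔE = E₁ − E₂ = 1.63 m.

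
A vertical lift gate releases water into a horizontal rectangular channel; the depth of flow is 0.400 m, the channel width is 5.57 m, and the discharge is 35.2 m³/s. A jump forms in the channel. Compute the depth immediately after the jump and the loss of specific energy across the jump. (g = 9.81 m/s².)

y₂ = 4.32 m; ΔE = 8.70 m

q = Q/b = 35.2/5.57 = 6.32 m²/s; V₁ = q/y₁ = 15.8 m/s. Fr₁ = V₁/√(g·y₁) = 7.98.
By Bélanger, y₂/y₁ = ½[√(1 + 8Fr₁²) − 1] = ½[√509.9 − 1] = 10.8.
y₂ = 10.8 × 0.400 = 4.32 m.
V₂ = q/y₂ = 6.32/4.32 = 1.46 m/s. E₁ = y₁ + V₁²/2g = 13.1 m; E₂ = y₂ + V₂²/2g = 4.43 m. ΔE = E₁ − E₂ = 8.70 m.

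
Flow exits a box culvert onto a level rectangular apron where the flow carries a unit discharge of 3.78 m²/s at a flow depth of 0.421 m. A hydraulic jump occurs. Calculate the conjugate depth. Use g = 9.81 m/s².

y₂ = 2.43 m

V₁ = q/y₁ = 3.78/0.421 = 8.98 m/s. Fr₁ = V₁/√(g·y₁) = 8.98/√(9.81×0.421) = 4.42.
From the momentum equation for a rectangular channel, y₂/y₁ = ½[√(1 + 8Fr₁²) − 1] = ½[√157.2 − 1] = 5.77.
y₂ = 5.77 × 0.421 = 2.43 m.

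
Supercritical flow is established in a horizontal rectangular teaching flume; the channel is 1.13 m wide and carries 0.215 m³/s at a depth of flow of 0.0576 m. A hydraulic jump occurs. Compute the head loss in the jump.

q = Q/b = 0.215/1.13 = 0.190 m²/s; V₁ = q/y₁ = 3.30 m/s. Fr₁ = V₁/√(g·y₁) = 4.39.
Conjugate-depth relation: y₂/y₁ = ½[√(1 + 8Fr₁²) − 1] = ½[√155.5 − 1] = 5.73.
y₂ = 5.73 × 0.0576 = 0.330 m.
V₂ = q/y₂ = 0.190/0.330 = 0.576 m/s. E₁ = y₁ + V₁²/2g = 0.614 m; E₂ = y₂ + V₂²/2g = 0.347 m. ΔE = E₁ − E₂ = 0.267 m.

ΔE = 0.267 m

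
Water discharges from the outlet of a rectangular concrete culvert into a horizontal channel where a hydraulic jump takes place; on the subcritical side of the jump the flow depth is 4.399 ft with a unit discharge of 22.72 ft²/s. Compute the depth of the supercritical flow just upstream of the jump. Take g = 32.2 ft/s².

V₂ = q/y₂ = 22.72/4.399 = 5.165 ft/s; Fr₂ = V₂/√(g·y₂) = 0.4340.
Applying the sequent-depth relation in reverse, y₁/y₂ = ½[√(1 + 8Fr₂²) − 1] = ½[√2.5066 − 1] = 0.2916.
y₁ = 0.2916 × 4.399 = 1.283 ft.

y₁ = 1.283 ft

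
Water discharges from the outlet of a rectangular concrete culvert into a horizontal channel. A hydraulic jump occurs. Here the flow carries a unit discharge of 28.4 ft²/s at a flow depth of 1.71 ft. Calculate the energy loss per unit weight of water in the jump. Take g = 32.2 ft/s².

ΔE = 0.783 ft

V₁ = q/y₁ = 28.4/1.71 = 16.6 ft/s. Fr₁ = V₁/√(g·y₁) = 16.6/√(32.2×1.71) = 2.24.
Conjugate-depth relation: y₂/y₁ = ½[√(1 + 8Fr₁²) − 1] = ½[√41.08 − 1] = 2.70.
y₂ = 2.70 × 1.71 = 4.62 ft.
Head loss: ΔE = (y₂ − y₁)³/(4y₁y₂) = (4.62 − 1.71)³/(4×1.71×4.62) = 24.8/31.6 = 0.783 ft.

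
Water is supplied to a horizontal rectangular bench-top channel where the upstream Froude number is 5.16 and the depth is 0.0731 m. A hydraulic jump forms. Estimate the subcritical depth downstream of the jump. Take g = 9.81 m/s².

Fr₁ = 5.16 (given).
From the momentum equation for a rectangular channel, y₂/y₁ = ½[√(1 + 8Fr₁²) − 1] = ½[√214.0 − 1] = 6.81.
y₂ = 6.81 × 0.0731 = 0.498 m.

y₂ = 0.498 m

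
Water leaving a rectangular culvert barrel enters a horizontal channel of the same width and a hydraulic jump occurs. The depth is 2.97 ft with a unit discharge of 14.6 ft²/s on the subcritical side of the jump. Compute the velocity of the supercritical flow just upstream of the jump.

V₁ = 13.3 ft/s

V₂ = q/y₂ = 14.6/2.97 = 4.92 ft/s; Fr₂ = V₂/√(g·y₂) = 0.503.
Applying the sequent-depth relation in reverse, y₁/y₂ = ½[√(1 + 8Fr₂²) − 1] = ½[√3.021 − 1] = 0.369.
y₁ = 0.369 × 2.97 = 1.10 ft.
V₁ = q/y₁ = 14.6/1.10 = 13.3 ft/s.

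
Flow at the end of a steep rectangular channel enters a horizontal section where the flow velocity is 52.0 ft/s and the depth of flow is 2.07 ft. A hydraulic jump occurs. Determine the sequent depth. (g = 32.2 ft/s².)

Fr₁ = V₁/√(g·y₁) = 52.0/√(32.2×2.07) = 6.37.
Conjugate-depth relation: y₂/y₁ = ½[√(1 + 8Fr₁²) − 1] = ½[√325.5 − 1] = 8.52.
y₂ = 8.52 × 2.07 = 17.6 ft.

y₂ = 17.6 ft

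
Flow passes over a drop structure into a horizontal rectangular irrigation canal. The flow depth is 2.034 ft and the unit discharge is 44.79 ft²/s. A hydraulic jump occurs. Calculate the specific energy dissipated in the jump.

ΔE = 2.029 ft

V₁ = q/y₁ = 44.79/2.034 = 22.02 ft/s. Fr₁ = V₁/√(g·y₁) = 22.02/√(32.2×2.034) = 2.721.
Conjugate-depth relation: y₂/y₁ = ½[√(1 + 8Fr₁²) − 1] = ½[√60.230 − 1] = 3.380.
y₂ = 3.380 × 2.034 = 6.876 ft.
V₂ = q/y₂ = 44.79/6.876 = 6.514 ft/s. E₁ = y₁ + V₁²/2g = 9.564 ft; E₂ = y₂ + V₂²/2g = 7.535 ft. ΔE = E₁ − E₂ = 2.029 ft.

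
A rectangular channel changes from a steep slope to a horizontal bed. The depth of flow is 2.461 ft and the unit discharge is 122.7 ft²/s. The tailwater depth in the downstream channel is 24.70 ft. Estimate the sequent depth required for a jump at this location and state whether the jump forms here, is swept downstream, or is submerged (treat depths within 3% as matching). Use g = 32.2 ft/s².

V₁ = q/y₁ = 122.7/2.461 = 49.86 ft/s. Fr₁ = V₁/√(g·y₁) = 49.86/√(32.2×2.461) = 5.601.
Conjugate-depth relation: y₂/y₁ = ½[√(1 + 8Fr₁²) − 1] = ½[√251.95 − 1] = 7.436.
y₂ = 7.436 × 2.461 = 18.30 ft.
Tailwater y_tw = 24.70 ft: y_tw > y₂, so the jump is submerged.

y₂ = 18.30 ft; the jump is submerged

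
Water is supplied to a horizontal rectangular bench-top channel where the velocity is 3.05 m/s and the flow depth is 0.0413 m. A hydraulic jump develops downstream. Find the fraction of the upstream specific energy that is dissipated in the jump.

ΔE/E₁ = 0.472 (47.2%)

Fr₁ = V₁/√(g·y₁) = 3.05/√(9.81×0.0413) = 4.79.
Conjugate-depth relation: y₂/y₁ = ½[√(1 + 8Fr₁²) − 1] = ½[√184.7 − 1] = 6.29.
y₂ = 6.29 × 0.0413 = 0.260 m.
E₁ = y₁ + V₁²/2g = 0.515 m. ΔE = (y₂ − y₁)³/(4y₁y₂) = 0.243 m. ΔE/E₁ = 0.243/0.515 = 0.472.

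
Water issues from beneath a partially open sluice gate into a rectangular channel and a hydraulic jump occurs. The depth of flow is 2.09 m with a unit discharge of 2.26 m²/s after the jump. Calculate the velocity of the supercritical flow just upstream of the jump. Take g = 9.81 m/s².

V₁ = 10.5 m/s

V₂ = q/y₂ = 2.26/2.09 = 1.08 m/s; Fr₂ = V₂/√(g·y₂) = 0.239.
The Bélanger relation is symmetric: y₁/y₂ = ½[√(1 + 8Fr₂²) − 1] = ½[√1.456 − 1] = 0.103.
y₁ = 0.103 × 2.09 = 0.216 m.
V₁ = q/y₁ = 2.26/0.216 = 10.5 m/s.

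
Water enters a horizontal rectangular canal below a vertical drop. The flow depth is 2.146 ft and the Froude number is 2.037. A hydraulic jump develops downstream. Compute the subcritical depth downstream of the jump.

Fr₁ = 2.037 (given).
From the momentum equation for a rectangular channel, y₂/y₁ = ½[√(1 + 8Fr₁²) − 1] = ½[√34.195 − 1] = 2.424.
y₂ = 2.424 × 2.146 = 5.202 ft.

y₂ = 5.202 ft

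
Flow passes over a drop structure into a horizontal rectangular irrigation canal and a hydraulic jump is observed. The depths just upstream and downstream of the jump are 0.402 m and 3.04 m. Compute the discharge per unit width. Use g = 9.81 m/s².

For a rectangular channel the momentum equation gives q² = ½·g·y₁·y₂·(y₁ + y₂) = ½×9.81×0.402×3.04×3.44 = 20.6.
q = √20.6 = 4.54 m²/s.

q = 4.54 m²/s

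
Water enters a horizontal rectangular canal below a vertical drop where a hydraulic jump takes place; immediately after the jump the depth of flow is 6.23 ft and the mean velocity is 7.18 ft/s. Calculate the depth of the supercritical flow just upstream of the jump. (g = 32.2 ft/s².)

Fr₂ = V₂/√(g·y₂) = 7.18/√(32.2×6.23) = 0.507.
Applying the sequent-depth relation in reverse, y₁/y₂ = ½[√(1 + 8Fr₂²) − 1] = ½[√3.056 − 1] = 0.374.
y₁ = 0.374 × 6.23 = 2.33 ft.

y₁ = 2.33 ft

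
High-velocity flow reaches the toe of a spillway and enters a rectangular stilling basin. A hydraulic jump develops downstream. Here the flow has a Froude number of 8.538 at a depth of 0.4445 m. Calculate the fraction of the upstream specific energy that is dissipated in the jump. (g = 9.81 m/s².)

ΔE/E₁ = 0.683 (68.3%)

Fr₁ = 8.538 (given).
Sequent-depth ratio: y₂/y₁ = ½[√(1 + 8Fr₁²) − 1] = ½[√584.18 − 1] = 11.58.
y₂ = 11.58 × 0.4445 = 5.149 m.
E₁ = y₁(1 + Fr₁²/2) = 0.4445×(1 + 8.538²/2) = 16.65 m. ΔE = (y₂ − y₁)³/(4y₁y₂) = 11.38 m. ΔE/E₁ = 11.38/16.65 = 0.683.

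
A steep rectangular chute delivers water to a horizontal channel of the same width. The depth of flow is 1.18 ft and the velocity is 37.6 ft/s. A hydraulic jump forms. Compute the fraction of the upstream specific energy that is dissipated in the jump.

ΔE/E₁ = 0.570 (57.0%)

Fr₁ = V₁/√(g·y₁) = 37.6/√(32.2×1.18) = 6.10.
From the momentum equation for a rectangular channel, y₂/y₁ = ½[√(1 + 8Fr₁²) − 1] = ½[√298.7 − 1] = 8.14.
y₂ = 8.14 × 1.18 = 9.61 ft.
E₁ = y₁ + V₁²/2g = 23.1 ft. ΔE = (y₂ − y₁)³/(4y₁y₂) = 13.2 ft. ΔE/E₁ = 13.2/23.1 = 0.570.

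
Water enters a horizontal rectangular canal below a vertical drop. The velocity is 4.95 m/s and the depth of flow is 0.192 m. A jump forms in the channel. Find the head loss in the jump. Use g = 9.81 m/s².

Fr₁ = V₁/√(g·y₁) = 4.95/√(9.81×0.192) = 3.61.
By Bélanger, y₂/y₁ = ½[√(1 + 8Fr₁²) − 1] = ½[√105.1 − 1] = 4.63.
y₂ = 4.63 × 0.192 = 0.888 m.
Head loss: ΔE = (y₂ − y₁)³/(4y₁y₂) = (0.888 − 0.192)³/(4×0.192×0.888) = 0.337/0.682 = 0.494 m.

ΔE = 0.494 m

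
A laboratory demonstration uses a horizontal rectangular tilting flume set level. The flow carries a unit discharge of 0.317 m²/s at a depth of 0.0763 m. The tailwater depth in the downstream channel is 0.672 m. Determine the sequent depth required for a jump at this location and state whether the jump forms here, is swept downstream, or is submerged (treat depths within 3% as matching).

y₂ = 0.481 m; the jump is submerged

V₁ = q/y₁ = 0.317/0.0763 = 4.15 m/s. Fr₁ = V₁/√(g·y₁) = 4.15/√(9.81×0.0763) = 4.80.
Bélanger equation: y₂/y₁ = ½[√(1 + 8Fr₁²) − 1] = ½[√185.5 − 1] = 6.31.
y₂ = 6.31 × 0.0763 = 0.481 m.
Tailwater y_tw = 0.672 m: y_tw > y₂, so the jump is submerged.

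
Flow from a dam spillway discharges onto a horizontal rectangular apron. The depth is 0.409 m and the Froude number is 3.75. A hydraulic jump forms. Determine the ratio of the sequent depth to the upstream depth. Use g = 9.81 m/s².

Fr₁ = 3.75 (given).
Bélanger equation: y₂/y₁ = ½[√(1 + 8Fr₁²) − 1] = ½[√113.5 − 1] = 4.83.

y₂/y₁ = 4.83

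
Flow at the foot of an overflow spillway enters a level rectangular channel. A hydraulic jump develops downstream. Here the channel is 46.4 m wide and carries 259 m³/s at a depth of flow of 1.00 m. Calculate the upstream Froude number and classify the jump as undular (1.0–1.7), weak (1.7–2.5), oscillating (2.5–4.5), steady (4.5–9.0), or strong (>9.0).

Fr₁ = 1.78; weak jump

q = Q/b = 259/46.4 = 5.58 m²/s; V₁ = q/y₁ = 5.58 m/s. Fr₁ = V₁/√(g·y₁) = 1.78.
Fr₁ = 1.78 lies in the weak range.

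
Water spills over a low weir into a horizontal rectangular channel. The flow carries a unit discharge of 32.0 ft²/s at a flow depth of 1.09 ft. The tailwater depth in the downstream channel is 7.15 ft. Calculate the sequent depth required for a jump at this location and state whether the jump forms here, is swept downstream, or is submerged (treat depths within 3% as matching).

V₁ = q/y₁ = 32.0/1.09 = 29.4 ft/s. Fr₁ = V₁/√(g·y₁) = 29.4/√(32.2×1.09) = 4.96.
Bélanger equation: y₂/y₁ = ½[√(1 + 8Fr₁²) − 1] = ½[√197.5 − 1] = 6.53.
y₂ = 6.53 × 1.09 = 7.11 ft.
Tailwater y_tw = 7.15 ft: y_tw ≈ y₂, so the jump forms here.

y₂ = 7.11 ft; the jump forms here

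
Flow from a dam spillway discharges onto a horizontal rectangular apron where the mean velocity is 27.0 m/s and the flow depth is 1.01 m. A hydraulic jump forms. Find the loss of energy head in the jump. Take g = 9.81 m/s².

Fr₁ = V₁/√(g·y₁) = 27.0/√(9.81×1.01) = 8.58.
By Bélanger, y₂/y₁ = ½[√(1 + 8Fr₁²) − 1] = ½[√589.6 − 1] = 11.6.
y₂ = 11.6 × 1.01 = 11.8 m.
q = V₁·y₁ = 27.0 × 1.01 = 27.3 m²/s. V₂ = q/y₂ = 27.3/11.8 = 2.32 m/s. E₁ = y₁ + V₁²/2g = 38.2 m; E₂ = y₂ + V₂²/2g = 12.0 m. ΔE = E₁ − E₂ = 26.1 m.

ΔE = 26.1 m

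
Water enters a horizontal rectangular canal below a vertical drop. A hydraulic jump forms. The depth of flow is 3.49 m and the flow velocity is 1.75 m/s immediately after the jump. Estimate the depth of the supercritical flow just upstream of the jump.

Fr₂ = V₂/√(g·y₂) = 1.75/√(9.81×3.49) = 0.299.
The Bélanger relation is symmetric: y₁/y₂ = ½[√(1 + 8Fr₂²) − 1] = ½[√1.716 − 1] = 0.155.
y₁ = 0.155 × 3.49 = 0.541 m.

y₁ = 0.541 m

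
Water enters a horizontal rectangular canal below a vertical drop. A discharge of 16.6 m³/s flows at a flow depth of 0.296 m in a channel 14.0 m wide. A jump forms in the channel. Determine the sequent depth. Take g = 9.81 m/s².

q = Q/b = 16.6/14.0 = 1.19 m²/s; V₁ = q/y₁ = 4.01 m/s. Fr₁ = V₁/√(g·y₁) = 2.35.
Conjugate-depth relation: y₂/y₁ = ½[√(1 + 8Fr₁²) − 1] = ½[√45.21 − 1] = 2.86.
y₂ = 2.86 × 0.296 = 0.847 m.

y₂ = 0.847 m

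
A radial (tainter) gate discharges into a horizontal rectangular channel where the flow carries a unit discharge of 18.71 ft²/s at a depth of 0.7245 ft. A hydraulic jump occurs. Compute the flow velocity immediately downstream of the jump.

V₁ = q/y₁ = 18.71/0.7245 = 25.82 ft/s. Fr₁ = V₁/√(g·y₁) = 25.82/√(32.2×0.7245) = 5.347.
Bélanger equation: y₂/y₁ = ½[√(1 + 8Fr₁²) − 1] = ½[√229.70 − 1] = 7.078.
y₂ = 7.078 × 0.7245 = 5.128 ft.
V₂ = q/y₂ = 18.71/5.128 = 3.649 ft/s.

V₂ = 3.649 ft/s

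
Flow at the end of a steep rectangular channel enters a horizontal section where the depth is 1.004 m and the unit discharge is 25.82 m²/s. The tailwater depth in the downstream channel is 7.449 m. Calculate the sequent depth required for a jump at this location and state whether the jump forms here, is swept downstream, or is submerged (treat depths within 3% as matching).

V₁ = q/y₁ = 25.82/1.004 = 25.72 m/s. Fr₁ = V₁/√(g·y₁) = 25.72/√(9.81×1.004) = 8.194.
Sequent-depth ratio: y₂/y₁ = ½[√(1 + 8Fr₁²) − 1] = ½[√538.20 − 1] = 11.10.
y₂ = 11.10 × 1.004 = 11.14 m.
Tailwater y_tw = 7.449 m: y_tw < y₂, so the jump is swept downstream.

y₂ = 11.14 m; the jump is swept downstream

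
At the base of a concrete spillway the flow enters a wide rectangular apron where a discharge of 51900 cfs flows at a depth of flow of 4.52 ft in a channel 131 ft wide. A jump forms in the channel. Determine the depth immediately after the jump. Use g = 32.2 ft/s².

y₂ = 44.2 ft

q = Q/b = 51900/131 = 396 ft²/s; V₁ = q/y₁ = 87.7 ft/s. Fr₁ = V₁/√(g·y₁) = 7.27.
From the momentum equation for a rectangular channel, y₂/y₁ = ½[√(1 + 8Fr₁²) − 1] = ½[√423.3 − 1] = 9.79.
y₂ = 9.79 × 4.52 = 44.2 ft.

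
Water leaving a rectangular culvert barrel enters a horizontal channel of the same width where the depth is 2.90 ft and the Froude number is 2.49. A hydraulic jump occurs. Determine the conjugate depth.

Fr₁ = 2.49 (given).
Conjugate-depth relation: y₂/y₁ = ½[√(1 + 8Fr₁²) − 1] = ½[√50.60 − 1] = 3.06.
y₂ = 3.06 × 2.90 = 8.86 ft.

y₂ = 8.86 ft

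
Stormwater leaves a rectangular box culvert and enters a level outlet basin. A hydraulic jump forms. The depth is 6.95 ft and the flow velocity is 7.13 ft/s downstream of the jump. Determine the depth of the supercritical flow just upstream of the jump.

y₁ = 2.36 ft

Fr₂ = V₂/√(g·y₂) = 7.13/√(32.2×6.95) = 0.477.
The Bélanger relation is symmetric: y₁/y₂ = ½[√(1 + 8Fr₂²) − 1] = ½[√2.817 − 1] = 0.339.
y₁ = 0.339 × 6.95 = 2.36 ft.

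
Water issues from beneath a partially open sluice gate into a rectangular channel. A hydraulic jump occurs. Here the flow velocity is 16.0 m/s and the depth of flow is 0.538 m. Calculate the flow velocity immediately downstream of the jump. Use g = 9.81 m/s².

V₂ = 1.71 m/s

Fr₁ = V₁/√(g·y₁) = 16.0/√(9.81×0.538) = 6.96.
Sequent-depth ratio: y₂/y₁ = ½[√(1 + 8Fr₁²) − 1] = ½[√389.0 − 1] = 9.36.
y₂ = 9.36 × 0.538 = 5.04 m.
q = V₁·y₁ = 16.0 × 0.538 = 8.61 m²/s.
V₂ = q/y₂ = 8.61/5.04 = 1.71 m/s.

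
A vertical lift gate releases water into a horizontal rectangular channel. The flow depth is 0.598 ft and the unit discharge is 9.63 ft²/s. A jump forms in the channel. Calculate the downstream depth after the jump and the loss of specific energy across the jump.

V₁ = q/y₁ = 9.63/0.598 = 16.1 ft/s. Fr₁ = V₁/√(g·y₁) = 16.1/√(32.2×0.598) = 3.67.
Bélanger equation: y₂/y₁ = ½[√(1 + 8Fr₁²) − 1] = ½[√108.7 − 1] = 4.71.
y₂ = 4.71 × 0.598 = 2.82 ft.
V₂ = q/y₂ = 9.63/2.82 = 3.42 ft/s. E₁ = y₁ + V₁²/2g = 4.62 ft; E₂ = y₂ + V₂²/2g = 3.00 ft. ΔE = E₁ − E₂ = 1.62 ft.

y₂ = 2.82 ft; ΔE = 1.62 ft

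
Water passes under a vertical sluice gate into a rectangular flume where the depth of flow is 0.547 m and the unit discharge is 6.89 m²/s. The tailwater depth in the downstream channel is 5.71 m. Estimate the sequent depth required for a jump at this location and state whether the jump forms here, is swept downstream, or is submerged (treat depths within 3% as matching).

y₂ = 3.94 m; the jump is submerged

V₁ = q/y₁ = 6.89/0.547 = 12.6 m/s. Fr₁ = V₁/√(g·y₁) = 12.6/√(9.81×0.547) = 5.44.
From the momentum equation for a rectangular channel, y₂/y₁ = ½[√(1 + 8Fr₁²) − 1] = ½[√237.5 − 1] = 7.21.
y₂ = 7.21 × 0.547 = 3.94 m.
Tailwater y_tw = 5.71 m: y_tw > y₂, so the jump is submerged.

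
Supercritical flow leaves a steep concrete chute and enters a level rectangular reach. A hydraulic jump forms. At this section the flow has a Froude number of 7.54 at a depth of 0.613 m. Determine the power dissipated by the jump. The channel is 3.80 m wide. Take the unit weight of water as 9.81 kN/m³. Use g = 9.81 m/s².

Fr₁ = 7.54 (given).
From the momentum equation for a rectangular channel, y₂/y₁ = ½[√(1 + 8Fr₁²) − 1] = ½[√455.8 − 1] = 10.2.
y₂ = 10.2 × 0.613 = 6.24 m.
V₁ = Fr₁·√(g·y₁) = 7.54×√(9.81×0.613) = 18.5 m/s; q = V₁·y₁ = 11.3 m²/s. V₂ = q/y₂ = 11.3/6.24 = 1.82 m/s. E₁ = y₁ + V₁²/2g = 18.0 m; E₂ = y₂ + V₂²/2g = 6.41 m. ΔE = E₁ − E₂ = 11.6 m.
Q = q·b = 11.3 × 3.80 = 43.1 m³/s. P = γ·Q·ΔE = 9.81 × 43.1 × 11.6 = 4915 kW.

P = 4915 kW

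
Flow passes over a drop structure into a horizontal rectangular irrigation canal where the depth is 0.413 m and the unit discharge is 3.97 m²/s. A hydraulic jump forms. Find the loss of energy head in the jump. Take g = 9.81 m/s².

V₁ = q/y₁ = 3.97/0.413 = 9.61 m/s. Fr₁ = V₁/√(g·y₁) = 9.61/√(9.81×0.413) = 4.78.
Bélanger equation: y₂/y₁ = ½[√(1 + 8Fr₁²) − 1] = ½[√183.5 − 1] = 6.27.
y₂ = 6.27 × 0.413 = 2.59 m.
V₂ = q/y₂ = 3.97/2.59 = 1.53 m/s. E₁ = y₁ + V₁²/2g = 5.12 m; E₂ = y₂ + V₂²/2g = 2.71 m. ΔE = E₁ − E₂ = 2.41 m.

ΔE = 2.41 m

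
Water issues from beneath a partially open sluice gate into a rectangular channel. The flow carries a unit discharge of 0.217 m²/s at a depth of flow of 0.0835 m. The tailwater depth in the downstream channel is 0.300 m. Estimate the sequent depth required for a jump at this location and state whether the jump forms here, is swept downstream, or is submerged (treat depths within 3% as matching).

y₂ = 0.300 m; the jump forms here

V₁ = q/y₁ = 0.217/0.0835 = 2.60 m/s. Fr₁ = V₁/√(g·y₁) = 2.60/√(9.81×0.0835) = 2.87.
Bélanger equation: y₂/y₁ = ½[√(1 + 8Fr₁²) − 1] = ½[√66.96 − 1] = 3.59.
y₂ = 3.59 × 0.0835 = 0.300 m.
Tailwater y_tw = 0.300 m: y_tw ≈ y₂, so the jump forms here.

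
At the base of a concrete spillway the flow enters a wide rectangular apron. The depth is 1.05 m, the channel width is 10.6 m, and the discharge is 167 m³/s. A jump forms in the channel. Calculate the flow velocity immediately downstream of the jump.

V₂ = 2.45 m/s

q = Q/b = 167/10.6 = 15.8 m²/s; V₁ = q/y₁ = 15.0 m/s. Fr₁ = V₁/√(g·y₁) = 4.68.
Sequent-depth ratio: y₂/y₁ = ½[√(1 + 8Fr₁²) − 1] = ½[√175.9 − 1] = 6.13.
y₂ = 6.13 × 1.05 = 6.44 m.
V₂ = q/y₂ = 15.8/6.44 = 2.45 m/s.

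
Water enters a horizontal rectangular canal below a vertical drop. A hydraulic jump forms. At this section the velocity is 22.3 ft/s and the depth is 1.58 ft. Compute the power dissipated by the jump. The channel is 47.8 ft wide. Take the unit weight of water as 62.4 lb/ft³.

Fr₁ = V₁/√(g·y₁) = 22.3/√(32.2×1.58) = 3.13.
From the momentum equation for a rectangular channel, y₂/y₁ = ½[√(1 + 8Fr₁²) − 1] = ½[√79.20 − 1] = 3.95.
y₂ = 3.95 × 1.58 = 6.24 ft.
q = V₁·y₁ = 22.3 × 1.58 = 35.2 ft²/s. V₂ = q/y₂ = 35.2/6.24 = 5.65 ft/s. E₁ = y₁ + V₁²/2g = 9.30 ft; E₂ = y₂ + V₂²/2g = 6.74 ft. ΔE = E₁ − E₂ = 2.57 ft.
Q = q·b = 35.2 × 47.8 = 1684 cfs. P = γ·Q·ΔE/550 = 62.4 × 1684 × 2.57 / 550 = 490 hp.

P = 490 hp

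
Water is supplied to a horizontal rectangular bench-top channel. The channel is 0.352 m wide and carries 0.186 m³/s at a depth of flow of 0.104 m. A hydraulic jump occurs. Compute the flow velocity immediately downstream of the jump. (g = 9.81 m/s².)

V₂ = 0.766 m/s

q = Q/b = 0.186/0.352 = 0.528 m²/s; V₁ = q/y₁ = 5.08 m/s. Fr₁ = V₁/√(g·y₁) = 5.03.
Bélanger equation: y₂/y₁ = ½[√(1 + 8Fr₁²) − 1] = ½[√203.4 − 1] = 6.63.
y₂ = 6.63 × 0.104 = 0.690 m.
V₂ = q/y₂ = 0.528/0.690 = 0.766 m/s.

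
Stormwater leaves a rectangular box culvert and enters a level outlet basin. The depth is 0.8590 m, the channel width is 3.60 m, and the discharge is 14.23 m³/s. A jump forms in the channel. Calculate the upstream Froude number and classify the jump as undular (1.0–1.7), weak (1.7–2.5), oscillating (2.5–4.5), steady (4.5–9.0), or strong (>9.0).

Fr₁ = 1.585; undular jump

q = Q/b = 14.23/3.60 = 3.953 m²/s; V₁ = q/y₁ = 4.602 m/s. Fr₁ = V₁/√(g·y₁) = 1.585.
Fr₁ = 1.585 lies in the undular range.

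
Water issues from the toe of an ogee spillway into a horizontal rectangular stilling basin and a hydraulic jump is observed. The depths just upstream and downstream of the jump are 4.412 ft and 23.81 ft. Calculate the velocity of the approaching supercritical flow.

For a rectangular channel the momentum equation gives q² = ½·g·y₁·y₂·(y₁ + y₂) = ½×32.2×4.412×23.81×28.22 = 47732.
q = √47732 = 218.5 ft²/s.
V₁ = q/y₁ = 218.5/4.412 = 49.52 ft/s.

V₁ = 49.52 ft/s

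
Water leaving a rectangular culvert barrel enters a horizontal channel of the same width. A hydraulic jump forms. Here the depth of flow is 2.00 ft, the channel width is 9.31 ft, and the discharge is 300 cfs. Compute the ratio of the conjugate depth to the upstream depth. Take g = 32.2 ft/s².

q = Q/b = 300/9.31 = 32.2 ft²/s; V₁ = q/y₁ = 16.1 ft/s. Fr₁ = V₁/√(g·y₁) = 2.01.
From the momentum equation for a rectangular channel, y₂/y₁ = ½[√(1 + 8Fr₁²) − 1] = ½[√33.25 − 1] = 2.38.

y₂/y₁ = 2.38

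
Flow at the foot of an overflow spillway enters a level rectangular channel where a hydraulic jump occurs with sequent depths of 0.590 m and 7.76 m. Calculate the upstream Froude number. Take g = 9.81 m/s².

For a rectangular channel the momentum equation gives q² = ½·g·y₁·y₂·(y₁ + y₂) = ½×9.81×0.590×7.76×8.35 = 188.
q = √188 = 13.7 m²/s.
V₁ = q/y₁ = 23.2 m/s; Fr₁ = V₁/√(g·y₁) = 9.65.

Fr₁ = 9.65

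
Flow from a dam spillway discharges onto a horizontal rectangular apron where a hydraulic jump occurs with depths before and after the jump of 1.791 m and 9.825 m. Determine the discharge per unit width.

q = 31.66 m²/s

For a rectangular channel the momentum equation gives q² = ½·g·y₁·y₂·(y₁ + y₂) = ½×9.81×1.791×9.825×11.62 = 1003.
q = √1003 = 31.66 m²/s.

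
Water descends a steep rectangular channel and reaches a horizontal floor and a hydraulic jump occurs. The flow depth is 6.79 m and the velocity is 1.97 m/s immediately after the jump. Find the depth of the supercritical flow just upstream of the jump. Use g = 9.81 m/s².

Fr₂ = V₂/√(g·y₂) = 1.97/√(9.81×6.79) = 0.241.
From the momentum equation (using Fr₂), y₁/y₂ = ½[√(1 + 8Fr₂²) − 1] = ½[√1.466 − 1] = 0.105.
y₁ = 0.105 × 6.79 = 0.716 m.

y₁ = 0.716 m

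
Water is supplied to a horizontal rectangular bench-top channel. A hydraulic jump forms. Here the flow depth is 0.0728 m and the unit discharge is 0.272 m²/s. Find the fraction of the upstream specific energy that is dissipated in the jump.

ΔE/E₁ = 0.437 (43.7%)

V₁ = q/y₁ = 0.272/0.0728 = 3.74 m/s. Fr₁ = V₁/√(g·y₁) = 3.74/√(9.81×0.0728) = 4.42.
From the momentum equation for a rectangular channel, y₂/y₁ = ½[√(1 + 8Fr₁²) − 1] = ½[√157.4 − 1] = 5.77.
y₂ = 5.77 × 0.0728 = 0.420 m.
E₁ = y₁ + V₁²/2g = 0.784 m. ΔE = (y₂ − y₁)³/(4y₁y₂) = 0.343 m. ΔE/E₁ = 0.343/0.784 = 0.437.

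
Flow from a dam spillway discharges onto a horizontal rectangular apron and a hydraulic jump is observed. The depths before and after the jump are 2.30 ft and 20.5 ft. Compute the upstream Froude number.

For a rectangular channel the momentum equation gives q² = ½·g·y₁·y₂·(y₁ + y₂) = ½×32.2×2.30×20.5×22.8 = 17308.
q = √17308 = 132 ft²/s.
V₁ = q/y₁ = 57.2 ft/s; Fr₁ = V₁/√(g·y₁) = 6.65.

Fr₁ = 6.65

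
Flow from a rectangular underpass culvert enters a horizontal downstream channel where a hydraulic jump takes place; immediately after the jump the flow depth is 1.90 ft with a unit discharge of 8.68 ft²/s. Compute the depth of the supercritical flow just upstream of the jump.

V₂ = q/y₂ = 8.68/1.90 = 4.57 ft/s; Fr₂ = V₂/√(g·y₂) = 0.584.
The Bélanger relation is symmetric: y₁/y₂ = ½[√(1 + 8Fr₂²) − 1] = ½[√3.729 − 1] = 0.466.
y₁ = 0.466 × 1.90 = 0.885 ft.

y₁ = 0.885 ft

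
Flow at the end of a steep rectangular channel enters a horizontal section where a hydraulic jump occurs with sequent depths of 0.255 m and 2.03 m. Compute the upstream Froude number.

Fr₁ = 5.97

For a rectangular channel the momentum equation gives q² = ½·g·y₁·y₂·(y₁ + y₂) = ½×9.81×0.255×2.03×2.28 = 5.80.
q = √5.80 = 2.41 m²/s.
V₁ = q/y₁ = 9.45 m/s; Fr₁ = V₁/√(g·y₁) = 5.97.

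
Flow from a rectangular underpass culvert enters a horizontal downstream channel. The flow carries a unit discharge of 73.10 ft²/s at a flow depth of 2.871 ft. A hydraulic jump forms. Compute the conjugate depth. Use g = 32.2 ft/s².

y₂ = 9.412 ft

V₁ = q/y₁ = 73.10/2.871 = 25.46 ft/s. Fr₁ = V₁/√(g·y₁) = 25.46/√(32.2×2.871) = 2.648.
Conjugate-depth relation: y₂/y₁ = ½[√(1 + 8Fr₁²) − 1] = ½[√57.101 − 1] = 3.278.
y₂ = 3.278 × 2.871 = 9.412 ft.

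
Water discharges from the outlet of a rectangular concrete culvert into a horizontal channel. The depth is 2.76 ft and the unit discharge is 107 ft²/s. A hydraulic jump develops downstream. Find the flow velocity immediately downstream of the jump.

V₂ = 7.26 ft/s

V₁ = q/y₁ = 107/2.76 = 38.8 ft/s. Fr₁ = V₁/√(g·y₁) = 38.8/√(32.2×2.76) = 4.11.
Conjugate-depth relation: y₂/y₁ = ½[√(1 + 8Fr₁²) − 1] = ½[√136.3 − 1] = 5.34.
y₂ = 5.34 × 2.76 = 14.7 ft.
V₂ = q/y₂ = 107/14.7 = 7.26 ft/s.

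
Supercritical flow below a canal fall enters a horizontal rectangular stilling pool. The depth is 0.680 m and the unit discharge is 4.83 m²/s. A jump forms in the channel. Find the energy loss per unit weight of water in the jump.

ΔE = 0.705 m

V₁ = q/y₁ = 4.83/0.680 = 7.10 m/s. Fr₁ = V₁/√(g·y₁) = 7.10/√(9.81×0.680) = 2.75.
Sequent-depth ratio: y₂/y₁ = ½[√(1 + 8Fr₁²) − 1] = ½[√61.50 − 1] = 3.42.
y₂ = 3.42 × 0.680 = 2.33 m.
Head loss: ΔE = (y₂ − y₁)³/(4y₁y₂) = (2.33 − 0.680)³/(4×0.680×2.33) = 4.46/6.33 = 0.705 m.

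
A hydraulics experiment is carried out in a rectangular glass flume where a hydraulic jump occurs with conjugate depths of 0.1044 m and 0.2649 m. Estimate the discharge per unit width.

For a rectangular channel the momentum equation gives q² = ½·g·y₁·y₂·(y₁ + y₂) = ½×9.81×0.1044×0.2649×0.3693 = 0.05010.
q = √0.05010 = 0.2238 m²/s.

q = 0.2238 m²/s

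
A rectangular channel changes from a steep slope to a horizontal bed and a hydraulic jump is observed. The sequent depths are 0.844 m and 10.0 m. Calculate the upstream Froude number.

For a rectangular channel the momentum equation gives q² = ½·g·y₁·y₂·(y₁ + y₂) = ½×9.81×0.844×10.0×10.8 = 449.
q = √449 = 21.2 m²/s.
V₁ = q/y₁ = 25.1 m/s; Fr₁ = V₁/√(g·y₁) = 8.72.

Fr₁ = 8.72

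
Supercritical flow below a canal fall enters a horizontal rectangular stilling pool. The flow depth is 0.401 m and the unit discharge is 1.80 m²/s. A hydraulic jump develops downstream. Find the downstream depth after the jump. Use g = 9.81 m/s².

y₂ = 1.10 m

V₁ = q/y₁ = 1.80/0.401 = 4.49 m/s. Fr₁ = V₁/√(g·y₁) = 4.49/√(9.81×0.401) = 2.26.
Conjugate-depth relation: y₂/y₁ = ½[√(1 + 8Fr₁²) − 1] = ½[√41.98 − 1] = 2.74.
y₂ = 2.74 × 0.401 = 1.10 m.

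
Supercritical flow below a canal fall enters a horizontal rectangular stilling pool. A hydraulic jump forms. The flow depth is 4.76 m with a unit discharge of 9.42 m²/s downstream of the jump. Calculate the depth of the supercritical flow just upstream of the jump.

y₁ = 0.697 m

V₂ = q/y₂ = 9.42/4.76 = 1.98 m/s; Fr₂ = V₂/√(g·y₂) = 0.290.
Since the conjugate-depth ratio holds either way, y₁/y₂ = ½[√(1 + 8Fr₂²) − 1] = ½[√1.671 − 1] = 0.146.
y₁ = 0.146 × 4.76 = 0.697 m.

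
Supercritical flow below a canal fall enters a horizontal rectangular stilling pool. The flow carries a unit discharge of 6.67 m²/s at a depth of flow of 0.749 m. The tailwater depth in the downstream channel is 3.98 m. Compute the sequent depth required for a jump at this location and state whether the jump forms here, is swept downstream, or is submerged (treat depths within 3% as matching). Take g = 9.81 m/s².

y₂ = 3.13 m; the jump is submerged

V₁ = q/y₁ = 6.67/0.749 = 8.91 m/s. Fr₁ = V₁/√(g·y₁) = 8.91/√(9.81×0.749) = 3.29.
From the momentum equation for a rectangular channel, y₂/y₁ = ½[√(1 + 8Fr₁²) − 1] = ½[√87.34 − 1] = 4.17.
y₂ = 4.17 × 0.749 = 3.13 m.
Tailwater y_tw = 3.98 m: y_tw > y₂, so the jump is submerged.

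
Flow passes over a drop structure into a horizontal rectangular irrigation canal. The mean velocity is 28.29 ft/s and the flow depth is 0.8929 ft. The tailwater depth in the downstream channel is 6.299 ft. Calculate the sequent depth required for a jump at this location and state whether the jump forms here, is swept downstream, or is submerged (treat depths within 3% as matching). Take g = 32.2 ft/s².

Fr₁ = V₁/√(g·y₁) = 28.29/√(32.2×0.8929) = 5.276.
Sequent-depth ratio: y₂/y₁ = ½[√(1 + 8Fr₁²) − 1] = ½[√223.69 − 1] = 6.978.
y₂ = 6.978 × 0.8929 = 6.231 ft.
Tailwater y_tw = 6.299 ft: y_tw ≈ y₂, so the jump forms here.

y₂ = 6.231 ft; the jump forms here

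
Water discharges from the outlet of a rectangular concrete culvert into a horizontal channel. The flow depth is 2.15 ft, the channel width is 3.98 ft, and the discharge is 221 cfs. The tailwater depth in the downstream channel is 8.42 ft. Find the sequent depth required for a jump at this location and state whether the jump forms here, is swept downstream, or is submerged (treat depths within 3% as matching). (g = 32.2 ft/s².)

q = Q/b = 221/3.98 = 55.5 ft²/s; V₁ = q/y₁ = 25.8 ft/s. Fr₁ = V₁/√(g·y₁) = 3.10.
Bélanger equation: y₂/y₁ = ½[√(1 + 8Fr₁²) − 1] = ½[√78.08 − 1] = 3.92.
y₂ = 3.92 × 2.15 = 8.42 ft.
Tailwater y_tw = 8.42 ft: y_tw ≈ y₂, so the jump forms here.

y₂ = 8.42 ft; the jump forms here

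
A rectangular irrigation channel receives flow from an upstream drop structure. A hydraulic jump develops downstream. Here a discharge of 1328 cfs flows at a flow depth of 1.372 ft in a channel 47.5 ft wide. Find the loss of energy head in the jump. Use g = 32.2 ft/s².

q = Q/b = 1328/47.5 = 27.96 ft²/s; V₁ = q/y₁ = 20.38 ft/s. Fr₁ = V₁/√(g·y₁) = 3.066.
From the momentum equation for a rectangular channel, y₂/y₁ = ½[√(1 + 8Fr₁²) − 1] = ½[√76.194 − 1] = 3.864.
y₂ = 3.864 × 1.372 = 5.302 ft.
V₂ = q/y₂ = 27.96/5.302 = 5.273 ft/s. E₁ = y₁ + V₁²/2g = 7.820 ft; E₂ = y₂ + V₂²/2g = 5.734 ft. ΔE = E₁ − E₂ = 2.086 ft.

ΔE = 2.086 ft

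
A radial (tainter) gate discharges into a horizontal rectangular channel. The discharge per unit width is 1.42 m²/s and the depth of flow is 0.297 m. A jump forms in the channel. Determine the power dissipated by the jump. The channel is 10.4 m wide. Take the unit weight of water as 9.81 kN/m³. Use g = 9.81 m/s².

V₁ = q/y₁ = 1.42/0.297 = 4.78 m/s. Fr₁ = V₁/√(g·y₁) = 4.78/√(9.81×0.297) = 2.80.
From the momentum equation for a rectangular channel, y₂/y₁ = ½[√(1 + 8Fr₁²) − 1] = ½[√63.77 − 1] = 3.49.
y₂ = 3.49 × 0.297 = 1.04 m.
Head loss: ΔE = (y₂ − y₁)³/(4y₁y₂) = (1.04 − 0.297)³/(4×0.297×1.04) = 0.406/1.23 = 0.329 m.
Q = q·b = 1.42 × 10.4 = 14.8 m³/s. P = γ·Q·ΔE = 9.81 × 14.8 × 0.329 = 47.7 kW.

P = 47.7 kW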